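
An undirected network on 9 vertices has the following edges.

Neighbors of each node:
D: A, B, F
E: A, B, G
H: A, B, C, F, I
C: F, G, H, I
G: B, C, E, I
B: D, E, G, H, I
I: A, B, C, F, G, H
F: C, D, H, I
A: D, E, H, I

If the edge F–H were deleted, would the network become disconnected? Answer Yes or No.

No

Even without that edge, F still reaches H via F – C – H, so the network stays connected. Not a bridge.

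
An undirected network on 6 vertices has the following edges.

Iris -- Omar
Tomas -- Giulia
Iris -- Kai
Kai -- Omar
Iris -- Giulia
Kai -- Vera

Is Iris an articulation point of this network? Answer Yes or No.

Yes

Removing Iris leaves {Kai, Omar, and Vera} with no path to {Giulia and Tomas}, so the network splits into 2 components. Iris is a cut vertex.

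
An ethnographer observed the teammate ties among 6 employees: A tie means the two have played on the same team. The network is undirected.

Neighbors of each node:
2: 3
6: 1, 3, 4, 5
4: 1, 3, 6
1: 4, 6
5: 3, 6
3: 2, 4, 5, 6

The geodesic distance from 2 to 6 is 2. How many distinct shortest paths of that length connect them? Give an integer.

1

The shortest distance is 2, and the only length-2 path is 2–3–6. So there is exactly 1 shortest path.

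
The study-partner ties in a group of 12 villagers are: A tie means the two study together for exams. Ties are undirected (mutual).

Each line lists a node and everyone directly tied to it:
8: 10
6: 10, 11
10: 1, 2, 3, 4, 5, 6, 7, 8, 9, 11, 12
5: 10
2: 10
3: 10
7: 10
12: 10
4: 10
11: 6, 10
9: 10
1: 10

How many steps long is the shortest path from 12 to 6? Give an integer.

One shortest route is 12 – 10 – 6, which uses 2 edges, and 12 and 6 are not directly tied, so nothing shorter exists. So d(12,6) = 2.

2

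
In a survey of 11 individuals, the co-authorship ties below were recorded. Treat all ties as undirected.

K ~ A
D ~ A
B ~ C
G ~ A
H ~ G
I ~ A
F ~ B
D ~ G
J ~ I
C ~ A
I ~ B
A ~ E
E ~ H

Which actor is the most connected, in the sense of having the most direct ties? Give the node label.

A

Degrees — A:6, B:3, C:2, D:2, E:2, F:1, G:3, H:2, I:3, J:1, K:1.
The maximum is 6, attained only by A.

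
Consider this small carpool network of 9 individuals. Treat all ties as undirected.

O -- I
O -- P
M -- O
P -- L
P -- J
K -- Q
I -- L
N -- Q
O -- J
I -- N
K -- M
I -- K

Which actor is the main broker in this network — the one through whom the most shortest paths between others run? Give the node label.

I

Unnormalized betweenness of each node: I:182/15, J:0, K:163/30, L:26/15, M:11/5, N:31/15, O:293/30, P:11/6, Q:5/6.
I has the largest value, 182/15, making it the main broker — the node through which the most shortest paths run.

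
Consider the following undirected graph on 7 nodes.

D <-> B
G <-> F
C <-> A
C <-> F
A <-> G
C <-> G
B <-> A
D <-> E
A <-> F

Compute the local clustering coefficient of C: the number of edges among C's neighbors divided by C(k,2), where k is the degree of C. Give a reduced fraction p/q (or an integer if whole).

C's neighbors: A, F, and G (k = 3).
Possible neighbor pairs: C(3,2) = 3. Edges among them: A–F, A–G, F–G → e = 3.
Clustering(C) = 3/3 = 1.

1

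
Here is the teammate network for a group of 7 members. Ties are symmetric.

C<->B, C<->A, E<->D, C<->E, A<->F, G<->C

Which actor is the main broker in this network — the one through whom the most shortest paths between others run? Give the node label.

C

Unnormalized betweenness of each node: A:5, B:0, C:13, D:0, E:5, F:0, G:0.
C has the largest value, 13, making it the main broker — the node through which the most shortest paths run.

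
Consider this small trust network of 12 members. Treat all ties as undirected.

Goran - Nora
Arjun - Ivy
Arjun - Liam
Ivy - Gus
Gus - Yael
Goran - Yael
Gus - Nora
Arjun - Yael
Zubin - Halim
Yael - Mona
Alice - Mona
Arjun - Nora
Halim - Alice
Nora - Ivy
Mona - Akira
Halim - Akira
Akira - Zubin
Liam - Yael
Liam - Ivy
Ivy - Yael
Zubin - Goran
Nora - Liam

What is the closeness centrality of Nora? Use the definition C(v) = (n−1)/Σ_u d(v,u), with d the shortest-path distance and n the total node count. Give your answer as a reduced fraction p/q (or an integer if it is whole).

1/2

Distances from Nora: Akira:3, Alice:4, Arjun:1, Goran:1, Gus:1, Halim:3, Ivy:1, Liam:1, Mona:3, Yael:2, Zubin:2. Sum = 22.
n = 12, so closeness = 11/22 = 1/2.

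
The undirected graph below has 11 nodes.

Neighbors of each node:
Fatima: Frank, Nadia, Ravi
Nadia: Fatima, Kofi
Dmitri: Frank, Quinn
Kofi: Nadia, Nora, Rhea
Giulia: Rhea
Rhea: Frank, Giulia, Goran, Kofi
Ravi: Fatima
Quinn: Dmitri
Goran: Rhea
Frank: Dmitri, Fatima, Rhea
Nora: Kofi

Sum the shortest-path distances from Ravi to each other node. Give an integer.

Distances from Ravi: Dmitri:3, Fatima:1, Frank:2, Giulia:4, Goran:4, Kofi:3, Nadia:2, Nora:4, Quinn:4, Rhea:3.
Sum = 3 + 1 + 2 + 4 + 4 + 3 + 2 + 4 + 4 + 3 = 30.

30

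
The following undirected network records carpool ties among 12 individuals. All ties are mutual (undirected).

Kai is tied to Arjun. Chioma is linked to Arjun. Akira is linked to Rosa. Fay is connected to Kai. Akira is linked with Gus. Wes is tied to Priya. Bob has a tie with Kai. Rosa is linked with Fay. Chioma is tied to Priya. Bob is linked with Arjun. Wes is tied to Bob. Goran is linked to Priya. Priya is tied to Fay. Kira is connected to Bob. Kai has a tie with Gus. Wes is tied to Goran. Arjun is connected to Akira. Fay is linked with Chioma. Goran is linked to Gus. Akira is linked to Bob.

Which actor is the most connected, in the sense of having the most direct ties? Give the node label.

Degrees — Akira:4, Arjun:4, Bob:5, Chioma:3, Fay:4, Goran:3, Gus:3, Kai:4, Kira:1, Priya:4, Rosa:2, Wes:3.
The maximum is 5, attained only by Bob.

Bob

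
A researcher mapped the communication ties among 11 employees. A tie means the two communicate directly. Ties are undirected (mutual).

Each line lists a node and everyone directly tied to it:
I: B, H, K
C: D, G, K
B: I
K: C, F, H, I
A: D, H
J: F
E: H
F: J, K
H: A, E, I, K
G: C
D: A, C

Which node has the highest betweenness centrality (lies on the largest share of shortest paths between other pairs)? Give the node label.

Unnormalized betweenness of each node: A:3, B:0, C:13, D:2, E:0, F:9, G:0, H:15, I:9, J:0, K:25.
K has the largest value, 25, making it the main broker — the node through which the most shortest paths run.

K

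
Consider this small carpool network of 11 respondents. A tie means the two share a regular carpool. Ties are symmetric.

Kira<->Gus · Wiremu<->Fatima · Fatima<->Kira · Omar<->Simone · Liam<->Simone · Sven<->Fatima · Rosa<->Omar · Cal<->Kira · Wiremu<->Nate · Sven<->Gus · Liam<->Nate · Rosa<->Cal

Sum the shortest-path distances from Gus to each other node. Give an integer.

Distances from Gus: Cal:2, Fatima:2, Kira:1, Liam:5, Nate:4, Omar:4, Rosa:3, Simone:5, Sven:1, Wiremu:3.
Sum = 2 + 2 + 1 + 5 + 4 + 4 + 3 + 5 + 1 + 3 = 30.

30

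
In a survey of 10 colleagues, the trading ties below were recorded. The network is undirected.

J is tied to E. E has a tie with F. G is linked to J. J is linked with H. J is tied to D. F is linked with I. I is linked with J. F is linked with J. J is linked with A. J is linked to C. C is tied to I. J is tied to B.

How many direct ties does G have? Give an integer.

1

G is directly tied to J. That is 1 neighbor, so the degree of G is 1.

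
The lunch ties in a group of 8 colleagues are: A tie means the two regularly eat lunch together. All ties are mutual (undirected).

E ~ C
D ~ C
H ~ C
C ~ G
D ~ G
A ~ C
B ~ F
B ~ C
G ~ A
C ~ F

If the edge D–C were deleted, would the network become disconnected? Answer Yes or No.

No

Even without that edge, D still reaches C via D – G – C, so the network stays connected. Not a bridge.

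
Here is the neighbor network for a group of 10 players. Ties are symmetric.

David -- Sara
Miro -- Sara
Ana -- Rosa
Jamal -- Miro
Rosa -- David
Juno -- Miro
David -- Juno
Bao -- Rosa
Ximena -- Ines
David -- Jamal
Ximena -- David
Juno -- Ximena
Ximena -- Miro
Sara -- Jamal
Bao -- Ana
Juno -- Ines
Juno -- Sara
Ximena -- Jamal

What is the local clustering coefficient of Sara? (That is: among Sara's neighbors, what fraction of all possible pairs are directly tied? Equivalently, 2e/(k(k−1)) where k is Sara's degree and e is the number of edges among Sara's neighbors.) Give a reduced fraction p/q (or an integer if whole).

Sara's neighbors: David, Jamal, Juno, and Miro (k = 4).
Possible neighbor pairs: C(4,2) = 6. Edges among them: David–Jamal, David–Juno, Jamal–Miro, Juno–Miro → e = 4.
Clustering(Sara) = 4/6 = 2/3.

2/3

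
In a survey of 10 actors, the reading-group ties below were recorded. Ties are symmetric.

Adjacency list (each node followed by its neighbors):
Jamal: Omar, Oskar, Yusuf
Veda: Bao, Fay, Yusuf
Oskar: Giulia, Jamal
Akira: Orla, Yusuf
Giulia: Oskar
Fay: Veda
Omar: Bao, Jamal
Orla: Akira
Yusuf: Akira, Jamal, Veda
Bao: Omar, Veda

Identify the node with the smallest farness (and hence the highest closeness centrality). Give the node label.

Yusuf

Farness (sum of distances to all others) for each node — Akira:22, Bao:22, Fay:27, Giulia:31, Jamal:17, Omar:21, Orla:30, Oskar:23, Veda:19, Yusuf:16.
The smallest farness is 16, for Yusuf, so Yusuf has the highest closeness.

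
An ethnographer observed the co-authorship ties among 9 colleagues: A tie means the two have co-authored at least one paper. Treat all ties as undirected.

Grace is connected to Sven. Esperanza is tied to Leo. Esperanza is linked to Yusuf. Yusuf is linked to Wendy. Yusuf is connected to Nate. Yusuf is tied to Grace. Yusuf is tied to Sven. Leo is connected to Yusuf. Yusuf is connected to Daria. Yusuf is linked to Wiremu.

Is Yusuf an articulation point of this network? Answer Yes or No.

Yes

Removing Yusuf leaves {Daria} with no path to {Grace and Sven}, so the network splits into 6 components. Yusuf is a cut vertex.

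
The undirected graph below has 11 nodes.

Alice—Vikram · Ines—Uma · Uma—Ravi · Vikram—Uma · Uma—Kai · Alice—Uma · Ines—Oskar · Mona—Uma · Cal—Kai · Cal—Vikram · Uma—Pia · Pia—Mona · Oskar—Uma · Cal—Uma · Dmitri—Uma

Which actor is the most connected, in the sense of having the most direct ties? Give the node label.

Uma

Degrees — Alice:2, Cal:3, Dmitri:1, Ines:2, Kai:2, Mona:2, Oskar:2, Pia:2, Ravi:1, Uma:10, Vikram:3.
The maximum is 10, attained only by Uma.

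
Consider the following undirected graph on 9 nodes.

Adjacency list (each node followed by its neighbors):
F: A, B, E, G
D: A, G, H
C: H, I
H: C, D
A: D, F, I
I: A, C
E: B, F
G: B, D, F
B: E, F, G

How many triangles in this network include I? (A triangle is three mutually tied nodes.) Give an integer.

0

I's neighbors are A and C, but none of them are tied to each other, so no triangle contains I.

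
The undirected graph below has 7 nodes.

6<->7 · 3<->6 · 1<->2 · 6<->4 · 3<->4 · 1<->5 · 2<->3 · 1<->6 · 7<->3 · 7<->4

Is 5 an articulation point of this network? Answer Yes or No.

No

Even without 5, every remaining node can still reach every other (the residual graph is connected), so 5 is not a cut vertex.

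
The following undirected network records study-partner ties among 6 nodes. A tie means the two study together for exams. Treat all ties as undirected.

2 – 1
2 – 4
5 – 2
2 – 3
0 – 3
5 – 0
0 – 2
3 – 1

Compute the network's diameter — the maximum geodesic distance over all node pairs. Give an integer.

2

Eccentricity of each node (its greatest distance to any other): 0:2, 1:2, 2:1, 3:2, 4:2, 5:2.
The maximum eccentricity is 2, realized for instance by the pair 1–0 via 1 – 2 – 0. So the diameter is 2.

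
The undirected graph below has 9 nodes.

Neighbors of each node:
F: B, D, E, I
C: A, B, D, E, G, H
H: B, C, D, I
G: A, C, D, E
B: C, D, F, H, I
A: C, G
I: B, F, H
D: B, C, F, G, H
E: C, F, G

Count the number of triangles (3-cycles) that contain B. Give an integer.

B's neighbors: C, D, F, H, and I.
Neighbor pairs that are themselves tied: B–C–D; B–C–H; B–D–F; B–D–H; B–F–I; B–H–I. Each forms one triangle with B, for 6 in total.

6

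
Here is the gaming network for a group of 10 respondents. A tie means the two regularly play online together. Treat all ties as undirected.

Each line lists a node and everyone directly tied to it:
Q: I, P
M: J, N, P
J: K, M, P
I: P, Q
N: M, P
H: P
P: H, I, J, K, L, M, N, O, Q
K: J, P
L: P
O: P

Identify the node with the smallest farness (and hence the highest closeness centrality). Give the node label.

P

Farness (sum of distances to all others) for each node — H:17, I:16, J:15, K:16, L:17, M:15, N:16, O:17, P:9, Q:16.
The smallest farness is 9, for P, so P has the highest closeness.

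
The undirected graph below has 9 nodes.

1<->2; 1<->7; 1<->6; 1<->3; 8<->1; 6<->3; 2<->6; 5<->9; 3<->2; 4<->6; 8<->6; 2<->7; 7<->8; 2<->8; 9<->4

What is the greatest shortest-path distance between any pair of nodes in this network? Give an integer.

5

Eccentricity of each node (its greatest distance to any other): 1:4, 2:4, 3:4, 4:3, 5:5, 6:3, 7:5, 8:4, 9:4.
The maximum eccentricity is 5, realized for instance by the pair 5–7 via 5 – 9 – 4 – 6 – 8 – 7. So the diameter is 5.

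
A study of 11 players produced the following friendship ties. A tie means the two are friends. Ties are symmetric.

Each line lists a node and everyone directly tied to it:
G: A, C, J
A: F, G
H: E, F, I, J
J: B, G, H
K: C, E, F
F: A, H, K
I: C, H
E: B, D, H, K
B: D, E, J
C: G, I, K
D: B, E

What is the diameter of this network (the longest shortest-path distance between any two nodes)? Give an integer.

Eccentricity of each node (its greatest distance to any other): A:4, B:3, C:3, D:4, E:3, F:3, G:3, H:2, I:3, J:3, K:3.
The maximum eccentricity is 4, realized for instance by the pair A–D via A – F – K – E – D. So the diameter is 4.

4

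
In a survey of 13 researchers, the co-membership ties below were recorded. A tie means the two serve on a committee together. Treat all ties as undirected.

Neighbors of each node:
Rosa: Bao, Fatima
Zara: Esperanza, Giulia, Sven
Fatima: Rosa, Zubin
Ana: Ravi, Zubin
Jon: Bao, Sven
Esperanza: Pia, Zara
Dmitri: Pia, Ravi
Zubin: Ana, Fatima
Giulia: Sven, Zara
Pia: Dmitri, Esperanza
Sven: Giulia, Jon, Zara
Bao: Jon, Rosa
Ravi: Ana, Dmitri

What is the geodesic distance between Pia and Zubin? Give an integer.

One shortest route is Pia – Dmitri – Ravi – Ana – Zubin, which uses 4 edges, and at distance 3 from Pia we only reach {Ana, Giulia, Sven}, which does not include Zubin. So d(Pia,Zubin) = 4.

4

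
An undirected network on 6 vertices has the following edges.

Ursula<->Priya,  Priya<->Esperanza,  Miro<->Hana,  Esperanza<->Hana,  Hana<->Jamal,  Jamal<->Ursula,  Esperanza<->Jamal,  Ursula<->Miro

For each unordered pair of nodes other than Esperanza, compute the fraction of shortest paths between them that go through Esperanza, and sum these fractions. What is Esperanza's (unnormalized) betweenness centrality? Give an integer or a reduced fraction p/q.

3/2

Pairs whose geodesics pass through Esperanza — Hana–Priya: 1; Jamal–Priya: 1/2.
All other pairs contribute 0.
Summing the contributions gives betweenness(Esperanza) = 3/2.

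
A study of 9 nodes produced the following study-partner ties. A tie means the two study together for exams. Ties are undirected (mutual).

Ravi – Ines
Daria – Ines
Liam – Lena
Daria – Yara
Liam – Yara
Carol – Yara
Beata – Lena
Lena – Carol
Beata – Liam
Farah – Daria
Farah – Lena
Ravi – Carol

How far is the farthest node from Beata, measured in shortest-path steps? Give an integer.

Distances from Beata: Carol:2, Daria:3, Farah:2, Ines:4, Lena:1, Liam:1, Ravi:3, Yara:2.
The largest is 4 (to Ines), so the eccentricity of Beata is 4.

4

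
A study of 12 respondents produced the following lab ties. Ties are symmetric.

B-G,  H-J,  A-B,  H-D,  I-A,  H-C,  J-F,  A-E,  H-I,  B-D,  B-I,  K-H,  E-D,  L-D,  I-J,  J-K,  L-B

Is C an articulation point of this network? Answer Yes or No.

Even without C, every remaining node can still reach every other (the residual graph is connected), so C is not a cut vertex.

No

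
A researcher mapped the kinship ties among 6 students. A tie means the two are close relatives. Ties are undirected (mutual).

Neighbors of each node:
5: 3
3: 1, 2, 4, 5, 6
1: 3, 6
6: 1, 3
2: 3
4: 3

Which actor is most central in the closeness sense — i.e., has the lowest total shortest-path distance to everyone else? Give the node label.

3

Farness (sum of distances to all others) for each node — 1:8, 2:9, 3:5, 4:9, 5:9, 6:8.
The smallest farness is 5, for 3, so 3 has the highest closeness.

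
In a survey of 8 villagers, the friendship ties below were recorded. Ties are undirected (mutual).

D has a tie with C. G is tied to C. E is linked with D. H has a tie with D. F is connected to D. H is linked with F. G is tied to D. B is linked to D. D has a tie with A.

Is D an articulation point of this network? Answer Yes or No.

Yes

Removing D leaves {B} with no path to {F and H}, so the network splits into 5 components. D is a cut vertex.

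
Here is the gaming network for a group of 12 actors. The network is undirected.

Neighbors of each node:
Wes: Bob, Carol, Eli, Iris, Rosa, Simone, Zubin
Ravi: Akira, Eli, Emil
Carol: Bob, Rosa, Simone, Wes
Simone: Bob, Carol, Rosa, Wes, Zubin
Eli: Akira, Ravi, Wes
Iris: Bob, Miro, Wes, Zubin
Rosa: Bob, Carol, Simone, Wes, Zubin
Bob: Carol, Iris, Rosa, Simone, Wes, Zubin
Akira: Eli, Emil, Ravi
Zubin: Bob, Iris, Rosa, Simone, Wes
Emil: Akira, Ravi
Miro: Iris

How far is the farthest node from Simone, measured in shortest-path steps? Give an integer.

Distances from Simone: Akira:3, Bob:1, Carol:1, Eli:2, Emil:4, Iris:2, Miro:3, Ravi:3, Rosa:1, Wes:1, Zubin:1.
The largest is 4 (to Emil), so the eccentricity of Simone is 4.

4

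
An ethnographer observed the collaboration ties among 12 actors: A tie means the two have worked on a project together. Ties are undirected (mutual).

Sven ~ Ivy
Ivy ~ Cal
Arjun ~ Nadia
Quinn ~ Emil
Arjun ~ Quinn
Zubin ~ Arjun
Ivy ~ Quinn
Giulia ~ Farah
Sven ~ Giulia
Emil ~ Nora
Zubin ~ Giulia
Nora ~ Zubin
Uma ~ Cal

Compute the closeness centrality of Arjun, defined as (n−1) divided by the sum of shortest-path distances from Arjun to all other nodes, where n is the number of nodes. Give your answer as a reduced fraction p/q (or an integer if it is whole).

Distances from Arjun: Cal:3, Emil:2, Farah:3, Giulia:2, Ivy:2, Nadia:1, Nora:2, Quinn:1, Sven:3, Uma:4, Zubin:1. Sum = 24.
n = 12, so closeness = 11/24.

11/24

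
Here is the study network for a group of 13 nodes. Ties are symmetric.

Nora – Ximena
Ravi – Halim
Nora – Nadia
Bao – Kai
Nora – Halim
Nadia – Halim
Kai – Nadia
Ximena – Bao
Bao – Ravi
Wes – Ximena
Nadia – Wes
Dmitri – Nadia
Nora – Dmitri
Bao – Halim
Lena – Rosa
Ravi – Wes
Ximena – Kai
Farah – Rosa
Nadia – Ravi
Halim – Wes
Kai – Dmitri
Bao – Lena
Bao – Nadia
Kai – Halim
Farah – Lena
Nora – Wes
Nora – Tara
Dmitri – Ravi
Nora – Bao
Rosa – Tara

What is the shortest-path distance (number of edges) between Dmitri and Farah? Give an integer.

One shortest route is Dmitri – Nora – Tara – Rosa – Farah, which uses 4 edges, and at distance 3 from Dmitri we only reach {Lena, Rosa}, which does not include Farah. So d(Dmitri,Farah) = 4.

4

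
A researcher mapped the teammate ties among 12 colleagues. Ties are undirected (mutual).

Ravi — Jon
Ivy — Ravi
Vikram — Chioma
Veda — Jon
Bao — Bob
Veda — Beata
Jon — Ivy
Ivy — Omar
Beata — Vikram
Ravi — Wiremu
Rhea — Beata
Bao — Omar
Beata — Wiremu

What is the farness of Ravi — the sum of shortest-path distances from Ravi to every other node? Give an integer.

26

Distances from Ravi: Bao:3, Beata:2, Bob:4, Chioma:4, Ivy:1, Jon:1, Omar:2, Rhea:3, Veda:2, Vikram:3, Wiremu:1.
Sum = 3 + 2 + 4 + 4 + 1 + 1 + 2 + 3 + 2 + 3 + 1 = 26.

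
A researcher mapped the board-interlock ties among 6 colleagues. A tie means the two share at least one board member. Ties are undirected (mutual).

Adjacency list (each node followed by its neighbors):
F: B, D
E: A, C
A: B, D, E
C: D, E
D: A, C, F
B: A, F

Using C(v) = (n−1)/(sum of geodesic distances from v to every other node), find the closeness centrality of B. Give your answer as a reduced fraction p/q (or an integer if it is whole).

5/9

Distances from B: A:1, C:3, D:2, E:2, F:1. Sum = 9.
n = 6, so closeness = 5/9.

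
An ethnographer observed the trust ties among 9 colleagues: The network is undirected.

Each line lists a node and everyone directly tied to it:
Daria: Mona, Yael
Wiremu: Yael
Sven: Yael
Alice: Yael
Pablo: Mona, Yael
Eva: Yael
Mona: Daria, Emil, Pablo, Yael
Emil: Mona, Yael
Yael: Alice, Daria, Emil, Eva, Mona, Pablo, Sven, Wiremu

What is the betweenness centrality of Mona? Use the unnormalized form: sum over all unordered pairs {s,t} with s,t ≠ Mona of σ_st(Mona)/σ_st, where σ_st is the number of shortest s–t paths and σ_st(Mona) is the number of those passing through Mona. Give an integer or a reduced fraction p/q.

3/2

Pairs whose geodesics pass through Mona — Daria–Pablo: 1/2; Daria–Emil: 1/2; Pablo–Emil: 1/2.
All other pairs contribute 0.
Summing the contributions gives betweenness(Mona) = 3/2.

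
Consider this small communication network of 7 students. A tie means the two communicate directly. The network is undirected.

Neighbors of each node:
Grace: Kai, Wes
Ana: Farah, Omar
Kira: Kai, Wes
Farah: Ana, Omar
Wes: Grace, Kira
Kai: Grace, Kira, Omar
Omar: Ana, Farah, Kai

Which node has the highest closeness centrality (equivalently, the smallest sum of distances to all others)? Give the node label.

Farness (sum of distances to all others) for each node — Ana:14, Farah:14, Grace:12, Kai:9, Kira:12, Omar:10, Wes:15.
The smallest farness is 9, for Kai, so Kai has the highest closeness.

Kai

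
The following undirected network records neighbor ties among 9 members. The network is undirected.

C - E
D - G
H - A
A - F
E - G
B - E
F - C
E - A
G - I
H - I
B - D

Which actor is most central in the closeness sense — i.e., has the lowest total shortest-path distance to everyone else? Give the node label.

E

Farness (sum of distances to all others) for each node — A:14, B:17, C:17, D:19, E:12, F:19, G:14, H:17, I:17.
The smallest farness is 12, for E, so E has the highest closeness.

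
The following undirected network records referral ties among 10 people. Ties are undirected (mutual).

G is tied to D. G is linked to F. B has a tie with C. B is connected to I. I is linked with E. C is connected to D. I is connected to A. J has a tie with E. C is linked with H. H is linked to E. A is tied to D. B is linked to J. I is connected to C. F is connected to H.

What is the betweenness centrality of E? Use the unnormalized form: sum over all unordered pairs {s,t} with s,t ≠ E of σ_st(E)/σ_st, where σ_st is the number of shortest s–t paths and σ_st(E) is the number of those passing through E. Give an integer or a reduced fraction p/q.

Pairs whose geodesics pass through E — H–J: 1; H–I: 1/2; H–A: 1/3; J–I: 1/2; J–A: 1/2; J–G: 1/2; J–F: 1; I–F: 1/2.
All other pairs contribute 0.
Summing the contributions gives betweenness(E) = 29/6.

29/6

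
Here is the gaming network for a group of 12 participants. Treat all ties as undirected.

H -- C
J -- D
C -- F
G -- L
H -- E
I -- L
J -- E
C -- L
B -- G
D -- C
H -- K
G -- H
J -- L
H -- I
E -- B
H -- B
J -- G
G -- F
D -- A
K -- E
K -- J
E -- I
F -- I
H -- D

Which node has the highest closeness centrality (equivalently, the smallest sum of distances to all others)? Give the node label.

H

Farness (sum of distances to all others) for each node — A:28, B:20, C:18, D:18, E:18, F:21, G:18, H:15, I:19, J:17, K:21, L:19.
The smallest farness is 15, for H, so H has the highest closeness.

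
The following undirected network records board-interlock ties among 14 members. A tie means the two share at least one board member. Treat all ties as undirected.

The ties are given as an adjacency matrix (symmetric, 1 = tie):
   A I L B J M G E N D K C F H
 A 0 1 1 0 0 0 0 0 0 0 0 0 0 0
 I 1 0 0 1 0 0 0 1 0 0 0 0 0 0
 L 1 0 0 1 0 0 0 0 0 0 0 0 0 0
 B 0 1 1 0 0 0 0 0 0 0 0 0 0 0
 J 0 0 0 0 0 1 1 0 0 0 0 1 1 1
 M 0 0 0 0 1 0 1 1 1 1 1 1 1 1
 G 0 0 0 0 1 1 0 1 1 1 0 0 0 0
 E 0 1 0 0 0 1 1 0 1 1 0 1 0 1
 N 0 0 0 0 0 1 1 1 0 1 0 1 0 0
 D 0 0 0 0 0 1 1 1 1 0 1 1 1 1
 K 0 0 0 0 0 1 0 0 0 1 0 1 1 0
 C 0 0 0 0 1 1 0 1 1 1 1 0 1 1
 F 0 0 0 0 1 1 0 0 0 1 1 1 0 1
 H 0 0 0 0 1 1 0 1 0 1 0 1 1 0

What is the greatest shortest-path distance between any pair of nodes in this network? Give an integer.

Eccentricity of each node (its greatest distance to any other): A:4, B:4, C:4, D:4, E:3, F:5, G:4, H:4, I:3, J:5, K:5, L:5, M:4, N:4.
The maximum eccentricity is 5, realized for instance by the pair L–J via L – A – I – E – M – J. So the diameter is 5.

5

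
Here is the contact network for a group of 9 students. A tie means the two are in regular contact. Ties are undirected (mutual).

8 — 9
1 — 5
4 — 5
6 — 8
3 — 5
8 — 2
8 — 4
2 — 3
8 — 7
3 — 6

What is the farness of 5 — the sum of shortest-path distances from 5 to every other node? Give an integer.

15

Distances from 5: 1:1, 2:2, 3:1, 4:1, 6:2, 7:3, 8:2, 9:3.
Sum = 1 + 2 + 1 + 1 + 2 + 3 + 2 + 3 = 15.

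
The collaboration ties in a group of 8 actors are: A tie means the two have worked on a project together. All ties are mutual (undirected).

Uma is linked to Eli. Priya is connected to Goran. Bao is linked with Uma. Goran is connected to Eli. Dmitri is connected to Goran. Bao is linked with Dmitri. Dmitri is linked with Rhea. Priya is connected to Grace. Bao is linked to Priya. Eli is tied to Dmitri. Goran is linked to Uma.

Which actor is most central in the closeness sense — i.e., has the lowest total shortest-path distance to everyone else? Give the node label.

Goran

Farness (sum of distances to all others) for each node — Bao:11, Dmitri:11, Eli:12, Goran:10, Grace:18, Priya:12, Rhea:17, Uma:13.
The smallest farness is 10, for Goran, so Goran has the highest closeness.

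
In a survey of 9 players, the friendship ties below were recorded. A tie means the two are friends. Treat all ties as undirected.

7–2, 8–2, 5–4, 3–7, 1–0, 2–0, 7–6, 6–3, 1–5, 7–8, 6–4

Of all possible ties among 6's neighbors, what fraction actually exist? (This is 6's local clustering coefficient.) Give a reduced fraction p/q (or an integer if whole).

1/3

6's neighbors: 3, 4, and 7 (k = 3).
Possible neighbor pairs: C(3,2) = 3. Edges among them: 3–7 → e = 1.
Clustering(6) = 1/3.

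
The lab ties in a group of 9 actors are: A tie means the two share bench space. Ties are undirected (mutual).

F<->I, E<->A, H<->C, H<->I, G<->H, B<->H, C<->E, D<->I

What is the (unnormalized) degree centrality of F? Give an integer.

F is directly tied to I. That is 1 neighbor, so the degree of F is 1.

1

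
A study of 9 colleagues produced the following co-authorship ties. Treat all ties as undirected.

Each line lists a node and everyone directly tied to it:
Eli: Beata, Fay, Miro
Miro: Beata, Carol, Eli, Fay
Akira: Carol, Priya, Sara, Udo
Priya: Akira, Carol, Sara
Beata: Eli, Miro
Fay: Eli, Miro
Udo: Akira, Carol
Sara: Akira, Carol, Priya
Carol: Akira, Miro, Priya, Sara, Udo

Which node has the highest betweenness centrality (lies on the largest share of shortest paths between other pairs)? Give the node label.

Carol

Unnormalized betweenness of each node: Akira:1, Beata:0, Carol:17, Eli:1/2, Fay:0, Miro:31/2, Priya:0, Sara:0, Udo:0.
Carol has the largest value, 17, making it the main broker — the node through which the most shortest paths run.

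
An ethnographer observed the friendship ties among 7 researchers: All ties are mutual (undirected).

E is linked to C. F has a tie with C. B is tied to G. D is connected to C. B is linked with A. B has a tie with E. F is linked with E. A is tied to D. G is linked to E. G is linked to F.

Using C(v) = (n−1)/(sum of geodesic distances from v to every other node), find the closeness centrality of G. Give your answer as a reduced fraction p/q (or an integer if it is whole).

3/5

Distances from G: A:2, B:1, C:2, D:3, E:1, F:1. Sum = 10.
n = 7, so closeness = 6/10 = 3/5.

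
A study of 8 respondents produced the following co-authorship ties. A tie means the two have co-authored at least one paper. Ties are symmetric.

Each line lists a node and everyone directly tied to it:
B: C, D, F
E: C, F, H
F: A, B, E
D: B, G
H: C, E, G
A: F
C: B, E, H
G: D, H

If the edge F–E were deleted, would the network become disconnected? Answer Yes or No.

No

Even without that edge, F still reaches E via F – B – C – E, so the network stays connected. Not a bridge.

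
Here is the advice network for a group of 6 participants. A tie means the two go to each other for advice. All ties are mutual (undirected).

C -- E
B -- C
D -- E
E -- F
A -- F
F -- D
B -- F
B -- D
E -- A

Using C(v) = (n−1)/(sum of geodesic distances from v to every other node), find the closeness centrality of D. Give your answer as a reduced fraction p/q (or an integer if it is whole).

Distances from D: A:2, B:1, C:2, E:1, F:1. Sum = 7.
n = 6, so closeness = 5/7.

5/7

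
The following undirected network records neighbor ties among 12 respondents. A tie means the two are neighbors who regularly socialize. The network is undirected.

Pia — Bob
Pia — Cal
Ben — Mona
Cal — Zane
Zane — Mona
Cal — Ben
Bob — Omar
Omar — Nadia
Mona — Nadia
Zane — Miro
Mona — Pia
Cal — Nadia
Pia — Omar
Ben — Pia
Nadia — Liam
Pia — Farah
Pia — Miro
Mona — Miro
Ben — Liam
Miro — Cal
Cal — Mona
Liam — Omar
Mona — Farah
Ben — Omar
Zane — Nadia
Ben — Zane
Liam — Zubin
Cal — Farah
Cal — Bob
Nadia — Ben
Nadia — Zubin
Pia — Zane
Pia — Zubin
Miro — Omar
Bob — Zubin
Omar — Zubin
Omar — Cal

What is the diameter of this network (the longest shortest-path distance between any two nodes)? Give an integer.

Eccentricity of each node (its greatest distance to any other): Ben:2, Bob:2, Cal:2, Farah:3, Liam:3, Miro:2, Mona:2, Nadia:2, Omar:2, Pia:2, Zane:2, Zubin:2.
The maximum eccentricity is 3, realized for instance by the pair Liam–Farah via Liam – Ben – Mona – Farah. So the diameter is 3.

3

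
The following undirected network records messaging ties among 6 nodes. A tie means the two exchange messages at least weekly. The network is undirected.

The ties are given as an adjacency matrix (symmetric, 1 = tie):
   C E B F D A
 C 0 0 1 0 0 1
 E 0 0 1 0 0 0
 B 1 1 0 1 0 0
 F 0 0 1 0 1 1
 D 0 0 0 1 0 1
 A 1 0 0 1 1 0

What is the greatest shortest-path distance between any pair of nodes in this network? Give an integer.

3

Eccentricity of each node (its greatest distance to any other): A:3, B:2, C:2, D:3, E:3, F:2.
The maximum eccentricity is 3, realized for instance by the pair E–D via E – B – F – D. So the diameter is 3.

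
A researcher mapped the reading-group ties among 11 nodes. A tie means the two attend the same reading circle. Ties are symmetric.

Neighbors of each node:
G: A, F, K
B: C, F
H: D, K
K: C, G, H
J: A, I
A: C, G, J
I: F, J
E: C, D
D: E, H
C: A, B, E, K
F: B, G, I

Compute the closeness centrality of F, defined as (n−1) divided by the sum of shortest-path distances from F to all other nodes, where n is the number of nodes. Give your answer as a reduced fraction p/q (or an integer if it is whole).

Distances from F: A:2, B:1, C:2, D:4, E:3, G:1, H:3, I:1, J:2, K:2. Sum = 21.
n = 11, so closeness = 10/21.

10/21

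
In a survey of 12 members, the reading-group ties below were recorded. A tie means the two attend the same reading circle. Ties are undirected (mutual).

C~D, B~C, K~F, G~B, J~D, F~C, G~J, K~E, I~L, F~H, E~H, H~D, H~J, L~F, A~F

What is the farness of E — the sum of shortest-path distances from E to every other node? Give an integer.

28

Distances from E: A:3, B:4, C:3, D:2, F:2, G:3, H:1, I:4, J:2, K:1, L:3.
Sum = 3 + 4 + 3 + 2 + 2 + 3 + 1 + 4 + 2 + 1 + 3 = 28.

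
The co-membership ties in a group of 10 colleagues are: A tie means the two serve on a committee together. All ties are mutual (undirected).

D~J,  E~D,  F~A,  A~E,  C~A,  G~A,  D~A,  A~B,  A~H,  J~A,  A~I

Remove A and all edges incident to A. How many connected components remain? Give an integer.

7

Without A, the remaining ties split the others into: {I}; {D, E, J}; {C}; {F}; {H}; {G}; {B}.
That's 7 separate components.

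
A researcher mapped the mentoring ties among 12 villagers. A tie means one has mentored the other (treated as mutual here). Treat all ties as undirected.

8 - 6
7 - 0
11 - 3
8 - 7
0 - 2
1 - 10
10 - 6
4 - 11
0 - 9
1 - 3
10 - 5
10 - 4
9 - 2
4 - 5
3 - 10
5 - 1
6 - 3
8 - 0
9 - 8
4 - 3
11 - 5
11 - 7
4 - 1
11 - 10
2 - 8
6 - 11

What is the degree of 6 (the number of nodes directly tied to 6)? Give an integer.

6 is directly tied to 3, 8, 10, and 11. That is 4 neighbors, so the degree of 6 is 4.

4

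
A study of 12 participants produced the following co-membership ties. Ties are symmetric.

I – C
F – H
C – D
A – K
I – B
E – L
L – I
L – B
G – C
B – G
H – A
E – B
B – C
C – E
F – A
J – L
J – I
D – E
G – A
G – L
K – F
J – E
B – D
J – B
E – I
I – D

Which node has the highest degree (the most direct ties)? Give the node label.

B

Degrees — A:4, B:7, C:5, D:4, E:6, F:3, G:4, H:2, I:6, J:4, K:2, L:5.
The maximum is 7, attained only by B.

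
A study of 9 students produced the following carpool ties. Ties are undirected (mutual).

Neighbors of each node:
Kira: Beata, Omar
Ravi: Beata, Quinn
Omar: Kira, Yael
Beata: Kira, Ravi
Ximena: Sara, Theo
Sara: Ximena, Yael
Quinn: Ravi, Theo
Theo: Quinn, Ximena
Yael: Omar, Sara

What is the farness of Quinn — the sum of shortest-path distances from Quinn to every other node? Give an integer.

Distances from Quinn: Beata:2, Kira:3, Omar:4, Ravi:1, Sara:3, Theo:1, Ximena:2, Yael:4.
Sum = 2 + 3 + 4 + 1 + 3 + 1 + 2 + 4 = 20.

20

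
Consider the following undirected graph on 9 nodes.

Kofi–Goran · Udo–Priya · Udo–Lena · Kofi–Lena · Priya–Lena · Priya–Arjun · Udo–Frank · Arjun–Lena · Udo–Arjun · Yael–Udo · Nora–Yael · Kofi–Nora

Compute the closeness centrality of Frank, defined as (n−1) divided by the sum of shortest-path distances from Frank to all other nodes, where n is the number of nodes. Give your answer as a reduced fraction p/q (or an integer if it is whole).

Distances from Frank: Arjun:2, Goran:4, Kofi:3, Lena:2, Nora:3, Priya:2, Udo:1, Yael:2. Sum = 19.
n = 9, so closeness = 8/19.

8/19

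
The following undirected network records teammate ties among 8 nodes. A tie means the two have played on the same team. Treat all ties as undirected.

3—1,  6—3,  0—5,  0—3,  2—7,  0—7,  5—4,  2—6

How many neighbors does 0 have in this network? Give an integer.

0 is directly tied to 3, 5, and 7. That is 3 neighbors, so the degree of 0 is 3.

3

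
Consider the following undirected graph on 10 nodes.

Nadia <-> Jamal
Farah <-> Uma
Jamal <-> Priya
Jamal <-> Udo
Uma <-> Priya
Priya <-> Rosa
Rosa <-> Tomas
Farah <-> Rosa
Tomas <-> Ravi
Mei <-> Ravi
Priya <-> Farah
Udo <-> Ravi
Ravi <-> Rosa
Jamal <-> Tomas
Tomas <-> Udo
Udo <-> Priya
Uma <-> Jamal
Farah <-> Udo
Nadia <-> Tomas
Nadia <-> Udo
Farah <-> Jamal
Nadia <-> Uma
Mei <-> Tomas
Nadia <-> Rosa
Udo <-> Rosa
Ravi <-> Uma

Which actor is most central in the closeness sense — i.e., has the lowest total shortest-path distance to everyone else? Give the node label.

Farness (sum of distances to all others) for each node — Farah:14, Jamal:12, Mei:18, Nadia:13, Priya:14, Ravi:13, Rosa:12, Tomas:12, Udo:11, Uma:13.
The smallest farness is 11, for Udo, so Udo has the highest closeness.

Udo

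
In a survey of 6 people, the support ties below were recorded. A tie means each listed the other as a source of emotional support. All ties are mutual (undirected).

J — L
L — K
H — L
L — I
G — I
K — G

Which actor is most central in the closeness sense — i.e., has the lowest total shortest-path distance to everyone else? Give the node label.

L

Farness (sum of distances to all others) for each node — G:10, H:10, I:8, J:10, K:8, L:6.
The smallest farness is 6, for L, so L has the highest closeness.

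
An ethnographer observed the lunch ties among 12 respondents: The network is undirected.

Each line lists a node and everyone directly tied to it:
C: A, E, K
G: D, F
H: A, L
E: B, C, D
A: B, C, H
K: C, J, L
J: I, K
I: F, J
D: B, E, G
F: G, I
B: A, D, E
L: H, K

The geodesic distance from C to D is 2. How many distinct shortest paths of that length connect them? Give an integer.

The shortest distance is 2, and the only length-2 path is C–E–D. So there is exactly 1 shortest path.

1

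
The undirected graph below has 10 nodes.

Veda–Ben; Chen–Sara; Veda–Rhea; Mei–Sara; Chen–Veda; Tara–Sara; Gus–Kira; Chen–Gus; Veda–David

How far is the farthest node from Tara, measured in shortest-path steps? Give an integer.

Distances from Tara: Ben:4, Chen:2, David:4, Gus:3, Kira:4, Mei:2, Rhea:4, Sara:1, Veda:3.
The largest is 4 (to Rhea, Ben, David, and Kira), so the eccentricity of Tara is 4.

4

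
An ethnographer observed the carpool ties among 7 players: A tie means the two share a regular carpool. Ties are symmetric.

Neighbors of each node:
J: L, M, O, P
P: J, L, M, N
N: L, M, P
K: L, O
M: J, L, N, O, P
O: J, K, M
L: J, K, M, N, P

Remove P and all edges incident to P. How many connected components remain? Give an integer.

P's neighbors (J, L, M, and N) remain reachable from one another through other ties, so the rest of the network stays in one piece.

1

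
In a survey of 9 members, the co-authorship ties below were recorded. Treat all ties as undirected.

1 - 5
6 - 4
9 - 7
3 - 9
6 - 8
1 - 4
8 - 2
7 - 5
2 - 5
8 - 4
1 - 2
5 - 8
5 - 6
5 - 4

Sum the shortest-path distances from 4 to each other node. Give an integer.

Distances from 4: 1:1, 2:2, 3:4, 5:1, 6:1, 7:2, 8:1, 9:3.
Sum = 1 + 2 + 4 + 1 + 1 + 2 + 1 + 3 = 15.

15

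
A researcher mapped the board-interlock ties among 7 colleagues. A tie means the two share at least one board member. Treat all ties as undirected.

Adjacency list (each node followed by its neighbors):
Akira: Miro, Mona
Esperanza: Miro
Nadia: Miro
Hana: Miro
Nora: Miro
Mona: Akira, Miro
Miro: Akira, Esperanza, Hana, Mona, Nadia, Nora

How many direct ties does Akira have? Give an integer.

Akira is directly tied to Miro and Mona. That is 2 neighbors, so the degree of Akira is 2.

2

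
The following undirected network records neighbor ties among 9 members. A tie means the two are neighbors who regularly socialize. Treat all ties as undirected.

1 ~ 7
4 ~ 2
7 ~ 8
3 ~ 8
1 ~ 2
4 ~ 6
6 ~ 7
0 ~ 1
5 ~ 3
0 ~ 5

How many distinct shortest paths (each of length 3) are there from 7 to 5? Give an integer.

The shortest distance is 3. The length-3 paths are: 7–1–0–5; 7–8–3–5.
That gives 2 distinct shortest paths.

2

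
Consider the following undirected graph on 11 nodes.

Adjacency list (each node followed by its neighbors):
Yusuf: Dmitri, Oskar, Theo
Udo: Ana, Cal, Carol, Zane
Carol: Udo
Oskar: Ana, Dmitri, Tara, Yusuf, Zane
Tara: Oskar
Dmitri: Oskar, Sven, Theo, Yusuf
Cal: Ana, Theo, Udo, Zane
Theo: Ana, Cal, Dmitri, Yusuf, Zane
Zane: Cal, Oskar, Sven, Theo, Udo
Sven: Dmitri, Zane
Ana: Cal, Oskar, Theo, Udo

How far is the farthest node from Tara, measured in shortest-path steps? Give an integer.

4

Distances from Tara: Ana:2, Cal:3, Carol:4, Dmitri:2, Oskar:1, Sven:3, Theo:3, Udo:3, Yusuf:2, Zane:2.
The largest is 4 (to Carol), so the eccentricity of Tara is 4.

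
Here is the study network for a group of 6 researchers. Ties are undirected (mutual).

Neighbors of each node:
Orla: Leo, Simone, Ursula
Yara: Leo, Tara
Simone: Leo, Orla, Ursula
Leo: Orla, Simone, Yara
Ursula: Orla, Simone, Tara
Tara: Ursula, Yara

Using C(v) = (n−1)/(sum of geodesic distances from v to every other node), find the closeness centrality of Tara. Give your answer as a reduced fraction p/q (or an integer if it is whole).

5/8

Distances from Tara: Leo:2, Orla:2, Simone:2, Ursula:1, Yara:1. Sum = 8.
n = 6, so closeness = 5/8.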